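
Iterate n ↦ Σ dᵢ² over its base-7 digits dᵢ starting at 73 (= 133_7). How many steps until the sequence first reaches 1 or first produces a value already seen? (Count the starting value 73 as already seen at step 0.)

73 = (1,3,3)_7 → 1² + 3² + 3² = 1 + 9 + 9 = 19
19 = (2,5)_7 → 2² + 5² = 4 + 25 = 29
29 = (4,1)_7 → 4² + 1² = 16 + 1 = 17
17 = (2,3)_7 → 2² + 3² = 4 + 9 = 13
13 = (1,6)_7 → 1² + 6² = 1 + 36 = 37
37 = (5,2)_7 → 5² + 2² = 25 + 4 = 29  — 29 repeats.
That took 6 steps.

6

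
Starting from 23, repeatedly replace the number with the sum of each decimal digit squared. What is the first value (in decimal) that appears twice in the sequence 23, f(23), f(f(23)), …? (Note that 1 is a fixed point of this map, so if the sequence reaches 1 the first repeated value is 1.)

23 → 2² + 3² = 4 + 9 = 13
13 → 1² + 3² = 1 + 9 = 10
10 → 1² + 0² = 1 + 0 = 1  — reached the fixed point 1.
1 → 1, so 1 is the first repeated value.

1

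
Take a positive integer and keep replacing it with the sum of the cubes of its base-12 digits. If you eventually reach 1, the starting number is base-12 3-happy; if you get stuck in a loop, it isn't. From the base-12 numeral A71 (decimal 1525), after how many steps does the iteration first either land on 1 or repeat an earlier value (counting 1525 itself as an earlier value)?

1525 = (10,7,1)_12 → 10³ + 7³ + 1³ = 1344
1344 = (9,4,0)_12 → 9³ + 4³ + 0³ = 793
793 = (5,6,1)_12 → 5³ + 6³ + 1³ = 342
342 = (2,4,6)_12 → 2³ + 4³ + 6³ = 288
288 = (2,0,0)_12 → 2³ + 0³ + 0³ = 8
8 = (8)_12 → 8³ = 512
512 = (3,6,8)_12 → 3³ + 6³ + 8³ = 755
755 = (5,2,11)_12 → 5³ + 2³ + 11³ = 1464
1464 = (10,2,0)_12 → 10³ + 2³ + 0³ = 1008
1008 = (7,0,0)_12 → 7³ + 0³ + 0³ = 343
343 = (2,4,7)_12 → 2³ + 4³ + 7³ = 415
415 = (2,10,7)_12 → 2³ + 10³ + 7³ = 1351
1351 = (9,4,7)_12 → 9³ + 4³ + 7³ = 1136
1136 = (7,10,8)_12 → 7³ + 10³ + 8³ = 1855
1855 = (1,0,10,7)_12 → 1³ + 0³ + 10³ + 7³ = 1344  — 1344 repeats.
That took 15 steps.

15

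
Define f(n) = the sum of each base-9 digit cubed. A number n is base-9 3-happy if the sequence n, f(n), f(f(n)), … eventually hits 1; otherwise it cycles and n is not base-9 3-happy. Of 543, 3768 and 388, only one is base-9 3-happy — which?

543

543: 543 → 459 → 341 → 577 → 345 → 99 → 9 → 1  — reaches 1 (base-9 3-happy)
3768: 3768 → 406 → 126 → 126  — repeats 126 (not base-9 3-happy)
388: 388 → 408 → 152 → 856 → 128 → 134 → 638 → 1198 → 470 → 476 → 980 → 540 → 432 → 152  — repeats 152 (not base-9 3-happy)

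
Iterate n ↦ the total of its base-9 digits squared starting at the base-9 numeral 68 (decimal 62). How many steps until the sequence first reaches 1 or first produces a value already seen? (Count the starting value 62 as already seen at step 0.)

6

62 = (6,8)_9 → 6² + 8² = 36 + 64 = 100
100 = (1,2,1)_9 → 1² + 2² + 1² = 1 + 4 + 1 = 6
6 = (6)_9 → 6² = 36
36 = (4,0)_9 → 4² + 0² = 16 + 0 = 16
16 = (1,7)_9 → 1² + 7² = 1 + 49 = 50
50 = (5,5)_9 → 5² + 5² = 25 + 25 = 50  — 50 repeats.
That took 6 steps.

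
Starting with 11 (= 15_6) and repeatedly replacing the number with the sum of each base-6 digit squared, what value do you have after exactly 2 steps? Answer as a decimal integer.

11 = (1,5)_6 → 1² + 5² = 26
26 = (4,2)_6 → 4² + 2² = 20

20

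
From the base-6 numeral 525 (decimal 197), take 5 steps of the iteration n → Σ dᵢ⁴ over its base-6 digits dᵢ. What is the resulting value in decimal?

1251

197 = (5,2,5)_6 → 5⁴ + 2⁴ + 5⁴ = 1266
1266 = (5,5,1,0)_6 → 5⁴ + 5⁴ + 1⁴ + 0⁴ = 1251
1251 = (5,4,4,3)_6 → 5⁴ + 4⁴ + 4⁴ + 3⁴ = 1218
1218 = (5,3,5,0)_6 → 5⁴ + 3⁴ + 5⁴ + 0⁴ = 1331
1331 = (1,0,0,5,5)_6 → 1⁴ + 0⁴ + 0⁴ + 5⁴ + 5⁴ = 1251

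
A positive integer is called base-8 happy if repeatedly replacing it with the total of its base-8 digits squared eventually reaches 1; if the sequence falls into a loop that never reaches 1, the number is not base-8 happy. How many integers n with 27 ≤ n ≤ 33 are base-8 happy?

1

27: 27 → 18 → 8 → 1  — base-8 happy
28: 28 → 25 → 10 → 5 → 25  — not base-8 happy
29: 29 → 34 → 20 → 20  — not base-8 happy
30: 30 → 45 → 50 → 40 → 25 → 10 → 5 → 25  — not base-8 happy
31: 31 → 58 → 53 → 61 → 74 → 6 → 36 → 32 → 16 → 4 → 16  — not base-8 happy
32: 32 → 16 → 4 → 16  — not base-8 happy
33: 33 → 17 → 5 → 25 → 10 → 5  — not base-8 happy
base-8 happy: 27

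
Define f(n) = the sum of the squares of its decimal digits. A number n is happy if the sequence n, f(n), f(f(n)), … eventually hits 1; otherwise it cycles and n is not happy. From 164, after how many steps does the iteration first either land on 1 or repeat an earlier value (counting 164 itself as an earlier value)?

164 → 53
53 → 34
34 → 25
25 → 29
29 → 85
85 → 89
89 → 145
145 → 42
42 → 20
20 → 4
4 → 16
16 → 37
37 → 58
58 → 89  — 89 repeats.
That took 14 steps.

14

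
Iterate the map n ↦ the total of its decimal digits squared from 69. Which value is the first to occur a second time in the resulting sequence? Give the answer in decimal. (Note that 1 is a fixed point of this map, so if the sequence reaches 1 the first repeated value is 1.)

16

69 → 6² + 9² = 117
117 → 1² + 1² + 7² = 51
51 → 5² + 1² = 26
26 → 2² + 6² = 40
40 → 4² + 0² = 16
16 → 1² + 6² = 37
37 → 3² + 7² = 58
58 → 5² + 8² = 89
89 → 8² + 9² = 145
145 → 1² + 4² + 5² = 42
42 → 4² + 2² = 20
20 → 2² + 0² = 4
4 → 4² = 16  — 16 already appeared earlier.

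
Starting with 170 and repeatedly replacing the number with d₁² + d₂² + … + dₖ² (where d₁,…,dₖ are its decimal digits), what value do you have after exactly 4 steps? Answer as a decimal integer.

85

170 → 1² + 7² + 0² = 1 + 49 + 0 = 50
50 → 5² + 0² = 25 + 0 = 25
25 → 2² + 5² = 4 + 25 = 29
29 → 2² + 9² = 4 + 81 = 85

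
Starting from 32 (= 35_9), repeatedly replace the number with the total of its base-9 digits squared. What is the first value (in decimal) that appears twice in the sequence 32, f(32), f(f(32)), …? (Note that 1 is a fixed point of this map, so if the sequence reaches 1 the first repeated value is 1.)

32 = (3,5)_9 → 3² + 5² = 34
34 = (3,7)_9 → 3² + 7² = 58
58 = (6,4)_9 → 6² + 4² = 52
52 = (5,7)_9 → 5² + 7² = 74
74 = (8,2)_9 → 8² + 2² = 68
68 = (7,5)_9 → 7² + 5² = 74  — 74 already appeared earlier.

74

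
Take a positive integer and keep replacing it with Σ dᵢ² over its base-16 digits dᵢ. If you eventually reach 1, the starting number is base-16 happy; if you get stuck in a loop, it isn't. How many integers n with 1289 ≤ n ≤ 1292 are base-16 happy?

1289: 1289 → 106 → 136 → 128 → 64 → 16 → 1  — base-16 happy
1290: 1290 → 125 → 218 → 269 → 170 → 200 → 208 → 169 → 181 → 146 → 85 → 50 → 13 → 169  — not base-16 happy
1291: 1291 → 146 → 85 → 50 → 13 → 169 → 181 → 146  — not base-16 happy
1292: 1292 → 169 → 181 → 146 → 85 → 50 → 13 → 169  — not base-16 happy
base-16 happy: 1289

1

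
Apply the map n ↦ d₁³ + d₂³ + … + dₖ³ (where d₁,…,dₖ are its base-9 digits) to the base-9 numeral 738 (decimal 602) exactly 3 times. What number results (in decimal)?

602 = (7,3,8)_9 → 7³ + 3³ + 8³ = 882
882 = (1,1,8,0)_9 → 1³ + 1³ + 8³ + 0³ = 514
514 = (6,3,1)_9 → 6³ + 3³ + 1³ = 244

244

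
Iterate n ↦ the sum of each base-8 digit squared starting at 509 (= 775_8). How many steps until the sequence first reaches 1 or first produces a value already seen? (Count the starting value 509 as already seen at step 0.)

12

509 = (7,7,5)_8 → 7² + 7² + 5² = 49 + 49 + 25 = 123
123 = (1,7,3)_8 → 1² + 7² + 3² = 1 + 49 + 9 = 59
59 = (7,3)_8 → 7² + 3² = 49 + 9 = 58
58 = (7,2)_8 → 7² + 2² = 49 + 4 = 53
53 = (6,5)_8 → 6² + 5² = 36 + 25 = 61
61 = (7,5)_8 → 7² + 5² = 49 + 25 = 74
74 = (1,1,2)_8 → 1² + 1² + 2² = 1 + 1 + 4 = 6
6 = (6)_8 → 6² = 36
36 = (4,4)_8 → 4² + 4² = 16 + 16 = 32
32 = (4,0)_8 → 4² + 0² = 16 + 0 = 16
16 = (2,0)_8 → 2² + 0² = 4 + 0 = 4
4 = (4)_8 → 4² = 16  — 16 repeats.
That took 12 steps.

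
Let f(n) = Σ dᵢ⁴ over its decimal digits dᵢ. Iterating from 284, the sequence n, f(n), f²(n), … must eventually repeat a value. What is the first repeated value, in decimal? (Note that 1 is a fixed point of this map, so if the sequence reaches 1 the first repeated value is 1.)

284 → 2⁴ + 8⁴ + 4⁴ = 16 + 4096 + 256 = 4368
4368 → 4⁴ + 3⁴ + 6⁴ + 8⁴ = 256 + 81 + 1296 + 4096 = 5729
5729 → 5⁴ + 7⁴ + 2⁴ + 9⁴ = 625 + 2401 + 16 + 6561 = 9603
9603 → 9⁴ + 6⁴ + 0⁴ + 3⁴ = 6561 + 1296 + 0 + 81 = 7938
7938 → 7⁴ + 9⁴ + 3⁴ + 8⁴ = 2401 + 6561 + 81 + 4096 = 13139
13139 → 1⁴ + 3⁴ + 1⁴ + 3⁴ + 9⁴ = 1 + 81 + 1 + 81 + 6561 = 6725
6725 → 6⁴ + 7⁴ + 2⁴ + 5⁴ = 1296 + 2401 + 16 + 625 = 4338
4338 → 4⁴ + 3⁴ + 3⁴ + 8⁴ = 256 + 81 + 81 + 4096 = 4514
4514 → 4⁴ + 5⁴ + 1⁴ + 4⁴ = 256 + 625 + 1 + 256 = 1138
1138 → 1⁴ + 1⁴ + 3⁴ + 8⁴ = 1 + 1 + 81 + 4096 = 4179
4179 → 4⁴ + 1⁴ + 7⁴ + 9⁴ = 256 + 1 + 2401 + 6561 = 9219
9219 → 9⁴ + 2⁴ + 1⁴ + 9⁴ = 6561 + 16 + 1 + 6561 = 13139  — 13139 already appeared earlier.

13139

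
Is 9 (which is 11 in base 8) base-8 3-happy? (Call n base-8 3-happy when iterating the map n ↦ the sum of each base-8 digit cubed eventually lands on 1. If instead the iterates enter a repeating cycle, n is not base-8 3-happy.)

base-8 3-happy

9 = (1,1)_8 → 1³ + 1³ = 2
2 = (2)_8 → 2³ = 8
8 = (1,0)_8 → 1³ + 0³ = 1  — reached 1.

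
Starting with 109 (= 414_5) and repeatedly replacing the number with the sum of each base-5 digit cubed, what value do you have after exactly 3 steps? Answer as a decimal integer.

35

109 = (4,1,4)_5 → 4³ + 1³ + 4³ = 64 + 1 + 64 = 129
129 = (1,0,0,4)_5 → 1³ + 0³ + 0³ + 4³ = 1 + 0 + 0 + 64 = 65
65 = (2,3,0)_5 → 2³ + 3³ + 0³ = 8 + 27 + 0 = 35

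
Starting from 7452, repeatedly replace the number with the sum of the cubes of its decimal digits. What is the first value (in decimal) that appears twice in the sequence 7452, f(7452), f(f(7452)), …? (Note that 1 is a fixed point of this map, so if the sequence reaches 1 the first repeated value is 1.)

153

7452 → 7³ + 4³ + 5³ + 2³ = 540
540 → 5³ + 4³ + 0³ = 189
189 → 1³ + 8³ + 9³ = 1242
1242 → 1³ + 2³ + 4³ + 2³ = 81
81 → 8³ + 1³ = 513
513 → 5³ + 1³ + 3³ = 153
153 → 1³ + 5³ + 3³ = 153  — 153 already appeared earlier.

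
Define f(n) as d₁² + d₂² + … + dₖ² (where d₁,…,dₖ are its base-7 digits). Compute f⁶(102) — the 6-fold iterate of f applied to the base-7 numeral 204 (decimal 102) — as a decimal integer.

102 = (2,0,4)_7 → 20
20 = (2,6)_7 → 40
40 = (5,5)_7 → 50
50 = (1,0,1)_7 → 2
2 = (2)_7 → 4
4 = (4)_7 → 16

16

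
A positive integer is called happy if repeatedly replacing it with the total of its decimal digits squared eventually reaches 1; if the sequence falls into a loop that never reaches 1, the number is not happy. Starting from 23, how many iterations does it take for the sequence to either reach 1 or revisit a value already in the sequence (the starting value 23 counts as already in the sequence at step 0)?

3

23 → 13
13 → 10
10 → 1  — reached 1.
That took 3 steps.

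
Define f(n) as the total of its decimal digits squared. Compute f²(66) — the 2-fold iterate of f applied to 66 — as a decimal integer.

66 → 6² + 6² = 36 + 36 = 72
72 → 7² + 2² = 49 + 4 = 53

53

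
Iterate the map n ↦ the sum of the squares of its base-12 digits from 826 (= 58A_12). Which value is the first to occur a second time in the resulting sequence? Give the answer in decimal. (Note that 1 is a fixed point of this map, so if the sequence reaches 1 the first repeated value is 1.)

826 = (5,8,10)_12 → 5² + 8² + 10² = 189
189 = (1,3,9)_12 → 1² + 3² + 9² = 91
91 = (7,7)_12 → 7² + 7² = 98
98 = (8,2)_12 → 8² + 2² = 68
68 = (5,8)_12 → 5² + 8² = 89
89 = (7,5)_12 → 7² + 5² = 74
74 = (6,2)_12 → 6² + 2² = 40
40 = (3,4)_12 → 3² + 4² = 25
25 = (2,1)_12 → 2² + 1² = 5
5 = (5)_12 → 5² = 25  — 25 already appeared earlier.

25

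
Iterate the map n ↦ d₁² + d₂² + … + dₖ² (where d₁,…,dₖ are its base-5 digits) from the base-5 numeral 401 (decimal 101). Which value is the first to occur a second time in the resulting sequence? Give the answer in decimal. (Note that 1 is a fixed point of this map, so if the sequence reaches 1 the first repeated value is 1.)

13

101 = (4,0,1)_5 → 4² + 0² + 1² = 17
17 = (3,2)_5 → 3² + 2² = 13
13 = (2,3)_5 → 2² + 3² = 13  — 13 already appeared earlier.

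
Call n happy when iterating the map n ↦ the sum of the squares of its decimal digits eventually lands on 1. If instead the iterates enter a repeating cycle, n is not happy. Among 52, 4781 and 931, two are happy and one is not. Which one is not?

52

52: 52 → 29 → 85 → 89 → 145 → 42 → 20 → 4 → 16 → 37 → 58 → 89  — repeats 89 (not happy)
4781: 4781 → 130 → 10 → 1  — reaches 1 (happy)
931: 931 → 91 → 82 → 68 → 100 → 1  — reaches 1 (happy)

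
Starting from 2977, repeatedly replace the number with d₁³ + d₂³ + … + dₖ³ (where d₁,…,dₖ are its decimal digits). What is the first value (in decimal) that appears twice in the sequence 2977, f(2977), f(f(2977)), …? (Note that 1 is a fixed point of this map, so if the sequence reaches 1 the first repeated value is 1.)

2977 → 2³ + 9³ + 7³ + 7³ = 8 + 729 + 343 + 343 = 1423
1423 → 1³ + 4³ + 2³ + 3³ = 1 + 64 + 8 + 27 = 100
100 → 1³ + 0³ + 0³ = 1 + 0 + 0 = 1  — reached the fixed point 1.
1 → 1, so 1 is the first repeated value.

1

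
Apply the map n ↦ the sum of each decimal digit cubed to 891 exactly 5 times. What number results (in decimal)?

891 → 8³ + 9³ + 1³ = 512 + 729 + 1 = 1242
1242 → 1³ + 2³ + 4³ + 2³ = 1 + 8 + 64 + 8 = 81
81 → 8³ + 1³ = 512 + 1 = 513
513 → 5³ + 1³ + 3³ = 125 + 1 + 27 = 153
153 → 1³ + 5³ + 3³ = 1 + 125 + 27 = 153

153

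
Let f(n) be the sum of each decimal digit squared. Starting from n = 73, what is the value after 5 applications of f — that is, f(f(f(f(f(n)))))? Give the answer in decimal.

73 → 58
58 → 89
89 → 145
145 → 42
42 → 20

20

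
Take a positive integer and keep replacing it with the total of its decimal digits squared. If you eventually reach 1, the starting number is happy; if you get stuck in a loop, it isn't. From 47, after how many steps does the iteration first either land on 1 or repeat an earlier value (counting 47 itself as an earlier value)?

11

47 → 4² + 7² = 16 + 49 = 65
65 → 6² + 5² = 36 + 25 = 61
61 → 6² + 1² = 36 + 1 = 37
37 → 3² + 7² = 9 + 49 = 58
58 → 5² + 8² = 25 + 64 = 89
89 → 8² + 9² = 64 + 81 = 145
145 → 1² + 4² + 5² = 1 + 16 + 25 = 42
42 → 4² + 2² = 16 + 4 = 20
20 → 2² + 0² = 4 + 0 = 4
4 → 4² = 16
16 → 1² + 6² = 1 + 36 = 37  — 37 repeats.
That took 11 steps.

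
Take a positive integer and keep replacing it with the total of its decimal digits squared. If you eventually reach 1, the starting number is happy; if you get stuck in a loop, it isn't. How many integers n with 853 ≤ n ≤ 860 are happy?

1

853: 853 → 98 → 145 → 42 → 20 → 4 → 16 → 37 → 58 → 89 → 145  (repeats 145)
854: 854 → 105 → 26 → 40 → 16 → 37 → 58 → 89 → 145 → 42 → 20 → 4 → 16  (repeats 16)
855: 855 → 114 → 18 → 65 → 61 → 37 → 58 → 89 → 145 → 42 → 20 → 4 → 16 → 37  (repeats 37)
856: 856 → 125 → 30 → 9 → 81 → 65 → 61 → 37 → 58 → 89 → 145 → 42 → 20 → 4 → 16 → 37  (repeats 37)
857: 857 → 138 → 74 → 65 → 61 → 37 → 58 → 89 → 145 → 42 → 20 → 4 → 16 → 37  (repeats 37)
858: 858 → 153 → 35 → 34 → 25 → 29 → 85 → 89 → 145 → 42 → 20 → 4 → 16 → 37 → 58 → 89  (repeats 89)
859: 859 → 170 → 50 → 25 → 29 → 85 → 89 → 145 → 42 → 20 → 4 → 16 → 37 → 58 → 89  (repeats 89)
860: 860 → 100 → 1  (reaches 1)
happy: 860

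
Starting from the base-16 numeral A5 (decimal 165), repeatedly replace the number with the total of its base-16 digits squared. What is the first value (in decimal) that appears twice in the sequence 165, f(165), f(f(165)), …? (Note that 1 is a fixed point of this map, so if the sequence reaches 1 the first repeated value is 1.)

169

165 = (10,5)_16 → 10² + 5² = 100 + 25 = 125
125 = (7,13)_16 → 7² + 13² = 49 + 169 = 218
218 = (13,10)_16 → 13² + 10² = 169 + 100 = 269
269 = (1,0,13)_16 → 1² + 0² + 13² = 1 + 0 + 169 = 170
170 = (10,10)_16 → 10² + 10² = 100 + 100 = 200
200 = (12,8)_16 → 12² + 8² = 144 + 64 = 208
208 = (13,0)_16 → 13² + 0² = 169 + 0 = 169
169 = (10,9)_16 → 10² + 9² = 100 + 81 = 181
181 = (11,5)_16 → 11² + 5² = 121 + 25 = 146
146 = (9,2)_16 → 9² + 2² = 81 + 4 = 85
85 = (5,5)_16 → 5² + 5² = 25 + 25 = 50
50 = (3,2)_16 → 3² + 2² = 9 + 4 = 13
13 = (13)_16 → 13² = 169  — 169 already appeared earlier.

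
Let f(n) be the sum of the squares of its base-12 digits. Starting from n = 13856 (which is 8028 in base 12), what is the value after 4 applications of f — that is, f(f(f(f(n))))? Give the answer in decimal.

13856 = (8,0,2,8)_12 → 8² + 0² + 2² + 8² = 132
132 = (11,0)_12 → 11² + 0² = 121
121 = (10,1)_12 → 10² + 1² = 101
101 = (8,5)_12 → 8² + 5² = 89

89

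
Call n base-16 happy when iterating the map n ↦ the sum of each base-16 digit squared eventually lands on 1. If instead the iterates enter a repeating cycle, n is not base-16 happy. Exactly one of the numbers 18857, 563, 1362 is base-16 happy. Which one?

18857

18857: 18857 → 278 → 38 → 40 → 68 → 32 → 4 → 16 → 1  — reaches 1 (base-16 happy)
563: 563 → 22 → 37 → 29 → 170 → 200 → 208 → 169 → 181 → 146 → 85 → 50 → 13 → 169  — repeats 169 (not base-16 happy)
1362: 1362 → 54 → 45 → 173 → 269 → 170 → 200 → 208 → 169 → 181 → 146 → 85 → 50 → 13 → 169  — repeats 169 (not base-16 happy)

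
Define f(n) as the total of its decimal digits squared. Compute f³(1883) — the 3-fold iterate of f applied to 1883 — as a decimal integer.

1883 → 1² + 8² + 8² + 3² = 1 + 64 + 64 + 9 = 138
138 → 1² + 3² + 8² = 1 + 9 + 64 = 74
74 → 7² + 4² = 49 + 16 = 65

65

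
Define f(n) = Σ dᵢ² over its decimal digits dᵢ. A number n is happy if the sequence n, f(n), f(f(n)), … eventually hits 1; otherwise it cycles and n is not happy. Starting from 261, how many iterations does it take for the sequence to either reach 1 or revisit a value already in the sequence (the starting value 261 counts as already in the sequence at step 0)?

15

261 → 2² + 6² + 1² = 4 + 36 + 1 = 41
41 → 4² + 1² = 16 + 1 = 17
17 → 1² + 7² = 1 + 49 = 50
50 → 5² + 0² = 25 + 0 = 25
25 → 2² + 5² = 4 + 25 = 29
29 → 2² + 9² = 4 + 81 = 85
85 → 8² + 5² = 64 + 25 = 89
89 → 8² + 9² = 64 + 81 = 145
145 → 1² + 4² + 5² = 1 + 16 + 25 = 42
42 → 4² + 2² = 16 + 4 = 20
20 → 2² + 0² = 4 + 0 = 4
4 → 4² = 16
16 → 1² + 6² = 1 + 36 = 37
37 → 3² + 7² = 9 + 49 = 58
58 → 5² + 8² = 25 + 64 = 89  — 89 repeats.
That took 15 steps.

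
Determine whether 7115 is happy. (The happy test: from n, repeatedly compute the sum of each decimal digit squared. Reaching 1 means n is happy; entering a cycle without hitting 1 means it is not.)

7115 → 7² + 1² + 1² + 5² = 49 + 1 + 1 + 25 = 76
76 → 7² + 6² = 49 + 36 = 85
85 → 8² + 5² = 64 + 25 = 89
89 → 8² + 9² = 64 + 81 = 145
145 → 1² + 4² + 5² = 1 + 16 + 25 = 42
42 → 4² + 2² = 16 + 4 = 20
20 → 2² + 0² = 4 + 0 = 4
4 → 4² = 16
16 → 1² + 6² = 1 + 36 = 37
37 → 3² + 7² = 9 + 49 = 58
58 → 5² + 8² = 25 + 64 = 89  — 89 already seen; the sequence cycles without reaching 1.

not happy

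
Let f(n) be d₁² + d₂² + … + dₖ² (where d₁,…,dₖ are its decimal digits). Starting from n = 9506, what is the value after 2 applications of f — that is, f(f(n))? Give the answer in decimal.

9506 → 9² + 5² + 0² + 6² = 81 + 25 + 0 + 36 = 142
142 → 1² + 4² + 2² = 1 + 16 + 4 = 21

21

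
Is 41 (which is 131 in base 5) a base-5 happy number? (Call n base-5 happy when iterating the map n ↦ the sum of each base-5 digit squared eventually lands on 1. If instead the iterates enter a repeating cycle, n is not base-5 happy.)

base-5 happy

41 = (1,3,1)_5 → 1² + 3² + 1² = 11
11 = (2,1)_5 → 2² + 1² = 5
5 = (1,0)_5 → 1² + 0² = 1  — reached 1.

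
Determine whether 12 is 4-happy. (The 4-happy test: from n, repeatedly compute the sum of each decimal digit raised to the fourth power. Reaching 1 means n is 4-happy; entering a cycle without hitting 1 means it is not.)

12 → 1⁴ + 2⁴ = 17
17 → 1⁴ + 7⁴ = 2402
2402 → 2⁴ + 4⁴ + 0⁴ + 2⁴ = 288
288 → 2⁴ + 8⁴ + 8⁴ = 8208
8208 → 8⁴ + 2⁴ + 0⁴ + 8⁴ = 8208  — 8208 already seen; the sequence cycles without reaching 1.

not 4-happy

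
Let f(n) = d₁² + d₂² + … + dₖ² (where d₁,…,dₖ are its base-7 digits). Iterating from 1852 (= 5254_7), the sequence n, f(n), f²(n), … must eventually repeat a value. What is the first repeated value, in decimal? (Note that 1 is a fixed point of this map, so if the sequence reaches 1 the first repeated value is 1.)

1852 = (5,2,5,4)_7 → 5² + 2² + 5² + 4² = 70
70 = (1,3,0)_7 → 1² + 3² + 0² = 10
10 = (1,3)_7 → 1² + 3² = 10  — 10 already appeared earlier.

10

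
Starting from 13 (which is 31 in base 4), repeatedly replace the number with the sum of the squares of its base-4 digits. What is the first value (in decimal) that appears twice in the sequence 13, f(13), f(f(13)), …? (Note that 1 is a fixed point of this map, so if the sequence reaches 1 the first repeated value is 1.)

13 = (3,1)_4 → 10
10 = (2,2)_4 → 8
8 = (2,0)_4 → 4
4 = (1,0)_4 → 1  — reached the fixed point 1.
1 → 1, so 1 is the first repeated value.

1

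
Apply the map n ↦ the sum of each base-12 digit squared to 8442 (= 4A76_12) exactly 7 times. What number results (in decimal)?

8442 = (4,10,7,6)_12 → 4² + 10² + 7² + 6² = 201
201 = (1,4,9)_12 → 1² + 4² + 9² = 98
98 = (8,2)_12 → 8² + 2² = 68
68 = (5,8)_12 → 5² + 8² = 89
89 = (7,5)_12 → 7² + 5² = 74
74 = (6,2)_12 → 6² + 2² = 40
40 = (3,4)_12 → 3² + 4² = 25

25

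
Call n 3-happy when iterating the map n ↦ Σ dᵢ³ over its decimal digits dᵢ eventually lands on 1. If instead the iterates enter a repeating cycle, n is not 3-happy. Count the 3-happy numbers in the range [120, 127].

1

120: 120 → 9 → 729 → 1080 → 513 → 153 → 153  (repeats 153)
121: 121 → 10 → 1  (reaches 1)
122: 122 → 17 → 344 → 155 → 251 → 134 → 92 → 737 → 713 → 371 → 371  (repeats 371)
123: 123 → 36 → 243 → 99 → 1458 → 702 → 351 → 153 → 153  (repeats 153)
124: 124 → 73 → 370 → 370  (repeats 370)
125: 125 → 134 → 92 → 737 → 713 → 371 → 371  (repeats 371)
126: 126 → 225 → 141 → 66 → 432 → 99 → 1458 → 702 → 351 → 153 → 153  (repeats 153)
127: 127 → 352 → 160 → 217 → 352  (repeats 352)
3-happy: 121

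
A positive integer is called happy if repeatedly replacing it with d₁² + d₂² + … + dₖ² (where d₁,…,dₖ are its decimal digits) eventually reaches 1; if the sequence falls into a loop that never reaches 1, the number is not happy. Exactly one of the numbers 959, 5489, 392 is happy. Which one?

392

959: 959 → 187 → 114 → 18 → 65 → 61 → 37 → 58 → 89 → 145 → 42 → 20 → 4 → 16 → 37  — repeats 37 (not happy)
5489: 5489 → 186 → 101 → 2 → 4 → 16 → 37 → 58 → 89 → 145 → 42 → 20 → 4  — repeats 4 (not happy)
392: 392 → 94 → 97 → 130 → 10 → 1  — reaches 1 (happy)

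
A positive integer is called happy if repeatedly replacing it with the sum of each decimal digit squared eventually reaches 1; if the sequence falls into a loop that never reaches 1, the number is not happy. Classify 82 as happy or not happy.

82 → 8² + 2² = 64 + 4 = 68
68 → 6² + 8² = 36 + 64 = 100
100 → 1² + 0² + 0² = 1 + 0 + 0 = 1  — reached 1.

happy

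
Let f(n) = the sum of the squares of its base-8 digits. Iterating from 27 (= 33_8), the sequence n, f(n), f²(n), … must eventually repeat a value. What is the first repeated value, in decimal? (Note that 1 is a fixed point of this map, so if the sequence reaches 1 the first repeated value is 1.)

27 = (3,3)_8 → 3² + 3² = 18
18 = (2,2)_8 → 2² + 2² = 8
8 = (1,0)_8 → 1² + 0² = 1  — reached the fixed point 1.
1 → 1, so 1 is the first repeated value.

1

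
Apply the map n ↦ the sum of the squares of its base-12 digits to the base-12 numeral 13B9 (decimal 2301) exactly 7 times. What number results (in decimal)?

2301 = (1,3,11,9)_12 → 1² + 3² + 11² + 9² = 1 + 9 + 121 + 81 = 212
212 = (1,5,8)_12 → 1² + 5² + 8² = 1 + 25 + 64 = 90
90 = (7,6)_12 → 7² + 6² = 49 + 36 = 85
85 = (7,1)_12 → 7² + 1² = 49 + 1 = 50
50 = (4,2)_12 → 4² + 2² = 16 + 4 = 20
20 = (1,8)_12 → 1² + 8² = 1 + 64 = 65
65 = (5,5)_12 → 5² + 5² = 25 + 25 = 50

50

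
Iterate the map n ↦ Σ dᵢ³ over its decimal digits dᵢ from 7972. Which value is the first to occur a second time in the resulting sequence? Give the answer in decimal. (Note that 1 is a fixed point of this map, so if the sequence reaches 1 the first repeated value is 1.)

1

7972 → 1423
1423 → 100
100 → 1  — reached the fixed point 1.
1 → 1, so 1 is the first repeated value.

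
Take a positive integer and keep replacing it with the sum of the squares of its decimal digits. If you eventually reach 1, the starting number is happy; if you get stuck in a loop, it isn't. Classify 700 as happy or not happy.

happy

700 → 7² + 0² + 0² = 49 + 0 + 0 = 49
49 → 4² + 9² = 16 + 81 = 97
97 → 9² + 7² = 81 + 49 = 130
130 → 1² + 3² + 0² = 1 + 9 + 0 = 10
10 → 1² + 0² = 1 + 0 = 1  — reached 1.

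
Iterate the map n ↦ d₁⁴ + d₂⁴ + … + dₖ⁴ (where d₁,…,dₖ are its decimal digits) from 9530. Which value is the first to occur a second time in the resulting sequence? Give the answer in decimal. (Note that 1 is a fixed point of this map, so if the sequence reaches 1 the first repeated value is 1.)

9530 → 9⁴ + 5⁴ + 3⁴ + 0⁴ = 7267
7267 → 7⁴ + 2⁴ + 6⁴ + 7⁴ = 6114
6114 → 6⁴ + 1⁴ + 1⁴ + 4⁴ = 1554
1554 → 1⁴ + 5⁴ + 5⁴ + 4⁴ = 1507
1507 → 1⁴ + 5⁴ + 0⁴ + 7⁴ = 3027
3027 → 3⁴ + 0⁴ + 2⁴ + 7⁴ = 2498
2498 → 2⁴ + 4⁴ + 9⁴ + 8⁴ = 10929
10929 → 1⁴ + 0⁴ + 9⁴ + 2⁴ + 9⁴ = 13139
13139 → 1⁴ + 3⁴ + 1⁴ + 3⁴ + 9⁴ = 6725
6725 → 6⁴ + 7⁴ + 2⁴ + 5⁴ = 4338
4338 → 4⁴ + 3⁴ + 3⁴ + 8⁴ = 4514
4514 → 4⁴ + 5⁴ + 1⁴ + 4⁴ = 1138
1138 → 1⁴ + 1⁴ + 3⁴ + 8⁴ = 4179
4179 → 4⁴ + 1⁴ + 7⁴ + 9⁴ = 9219
9219 → 9⁴ + 2⁴ + 1⁴ + 9⁴ = 13139  — 13139 already appeared earlier.

13139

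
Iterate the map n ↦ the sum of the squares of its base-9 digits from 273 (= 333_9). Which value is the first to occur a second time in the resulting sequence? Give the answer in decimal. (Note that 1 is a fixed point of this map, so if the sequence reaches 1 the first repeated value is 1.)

1

273 = (3,3,3)_9 → 27
27 = (3,0)_9 → 9
9 = (1,0)_9 → 1  — reached the fixed point 1.
1 → 1, so 1 is the first repeated value.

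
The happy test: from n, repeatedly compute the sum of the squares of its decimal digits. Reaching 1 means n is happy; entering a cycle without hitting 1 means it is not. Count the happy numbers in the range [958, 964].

958: 958 → 170 → 50 → 25 → 29 → 85 → 89 → 145 → 42 → 20 → 4 → 16 → 37 → 58 → 89  — not happy
959: 959 → 187 → 114 → 18 → 65 → 61 → 37 → 58 → 89 → 145 → 42 → 20 → 4 → 16 → 37  — not happy
960: 960 → 117 → 51 → 26 → 40 → 16 → 37 → 58 → 89 → 145 → 42 → 20 → 4 → 16  — not happy
961: 961 → 118 → 66 → 72 → 53 → 34 → 25 → 29 → 85 → 89 → 145 → 42 → 20 → 4 → 16 → 37 → 58 → 89  — not happy
962: 962 → 121 → 6 → 36 → 45 → 41 → 17 → 50 → 25 → 29 → 85 → 89 → 145 → 42 → 20 → 4 → 16 → 37 → 58 → 89  — not happy
963: 963 → 126 → 41 → 17 → 50 → 25 → 29 → 85 → 89 → 145 → 42 → 20 → 4 → 16 → 37 → 58 → 89  — not happy
964: 964 → 133 → 19 → 82 → 68 → 100 → 1  — happy
happy: 964

1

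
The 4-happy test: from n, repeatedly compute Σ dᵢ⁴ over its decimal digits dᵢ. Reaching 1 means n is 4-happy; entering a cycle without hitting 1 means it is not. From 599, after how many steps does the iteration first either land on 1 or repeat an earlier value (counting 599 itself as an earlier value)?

5

599 → 5⁴ + 9⁴ + 9⁴ = 625 + 6561 + 6561 = 13747
13747 → 1⁴ + 3⁴ + 7⁴ + 4⁴ + 7⁴ = 1 + 81 + 2401 + 256 + 2401 = 5140
5140 → 5⁴ + 1⁴ + 4⁴ + 0⁴ = 625 + 1 + 256 + 0 = 882
882 → 8⁴ + 8⁴ + 2⁴ = 4096 + 4096 + 16 = 8208
8208 → 8⁴ + 2⁴ + 0⁴ + 8⁴ = 4096 + 16 + 0 + 4096 = 8208  — 8208 repeats.
That took 5 steps.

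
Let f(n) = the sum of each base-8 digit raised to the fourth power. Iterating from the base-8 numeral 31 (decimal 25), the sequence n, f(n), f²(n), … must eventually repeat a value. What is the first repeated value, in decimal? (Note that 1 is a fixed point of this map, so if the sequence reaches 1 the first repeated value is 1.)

25 = (3,1)_8 → 3⁴ + 1⁴ = 81 + 1 = 82
82 = (1,2,2)_8 → 1⁴ + 2⁴ + 2⁴ = 1 + 16 + 16 = 33
33 = (4,1)_8 → 4⁴ + 1⁴ = 256 + 1 = 257
257 = (4,0,1)_8 → 4⁴ + 0⁴ + 1⁴ = 256 + 0 + 1 = 257  — 257 already appeared earlier.

257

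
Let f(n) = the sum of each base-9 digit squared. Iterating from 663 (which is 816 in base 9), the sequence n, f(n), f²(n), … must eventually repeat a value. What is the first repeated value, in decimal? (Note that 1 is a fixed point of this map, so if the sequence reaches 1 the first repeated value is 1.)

1

663 = (8,1,6)_9 → 8² + 1² + 6² = 64 + 1 + 36 = 101
101 = (1,2,2)_9 → 1² + 2² + 2² = 1 + 4 + 4 = 9
9 = (1,0)_9 → 1² + 0² = 1 + 0 = 1  — reached the fixed point 1.
1 → 1, so 1 is the first repeated value.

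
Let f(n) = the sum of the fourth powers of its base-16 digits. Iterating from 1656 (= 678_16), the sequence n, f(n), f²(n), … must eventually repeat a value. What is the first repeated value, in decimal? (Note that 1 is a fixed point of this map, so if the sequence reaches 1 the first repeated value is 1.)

1656 = (6,7,8)_16 → 6⁴ + 7⁴ + 8⁴ = 7793
7793 = (1,14,7,1)_16 → 1⁴ + 14⁴ + 7⁴ + 1⁴ = 40819
40819 = (9,15,7,3)_16 → 9⁴ + 15⁴ + 7⁴ + 3⁴ = 59668
59668 = (14,9,1,4)_16 → 14⁴ + 9⁴ + 1⁴ + 4⁴ = 45234
45234 = (11,0,11,2)_16 → 11⁴ + 0⁴ + 11⁴ + 2⁴ = 29298
29298 = (7,2,7,2)_16 → 7⁴ + 2⁴ + 7⁴ + 2⁴ = 4834
4834 = (1,2,14,2)_16 → 1⁴ + 2⁴ + 14⁴ + 2⁴ = 38449
38449 = (9,6,3,1)_16 → 9⁴ + 6⁴ + 3⁴ + 1⁴ = 7939
7939 = (1,15,0,3)_16 → 1⁴ + 15⁴ + 0⁴ + 3⁴ = 50707
50707 = (12,6,1,3)_16 → 12⁴ + 6⁴ + 1⁴ + 3⁴ = 22114
22114 = (5,6,6,2)_16 → 5⁴ + 6⁴ + 6⁴ + 2⁴ = 3233
3233 = (12,10,1)_16 → 12⁴ + 10⁴ + 1⁴ = 30737
30737 = (7,8,1,1)_16 → 7⁴ + 8⁴ + 1⁴ + 1⁴ = 6499
6499 = (1,9,6,3)_16 → 1⁴ + 9⁴ + 6⁴ + 3⁴ = 7939  — 7939 already appeared earlier.

7939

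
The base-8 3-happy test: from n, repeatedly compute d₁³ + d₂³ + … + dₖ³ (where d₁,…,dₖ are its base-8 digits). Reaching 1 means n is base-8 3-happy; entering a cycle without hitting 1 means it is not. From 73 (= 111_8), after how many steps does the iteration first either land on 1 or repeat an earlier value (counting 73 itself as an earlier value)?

73 = (1,1,1)_8 → 1³ + 1³ + 1³ = 1 + 1 + 1 = 3
3 = (3)_8 → 3³ = 27
27 = (3,3)_8 → 3³ + 3³ = 27 + 27 = 54
54 = (6,6)_8 → 6³ + 6³ = 216 + 216 = 432
432 = (6,6,0)_8 → 6³ + 6³ + 0³ = 216 + 216 + 0 = 432  — 432 repeats.
That took 5 steps.

5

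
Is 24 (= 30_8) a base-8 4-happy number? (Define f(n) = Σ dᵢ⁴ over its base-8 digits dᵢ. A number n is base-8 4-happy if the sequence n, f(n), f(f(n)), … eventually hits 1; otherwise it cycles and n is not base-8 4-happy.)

24 = (3,0)_8 → 81
81 = (1,2,1)_8 → 18
18 = (2,2)_8 → 32
32 = (4,0)_8 → 256
256 = (4,0,0)_8 → 256  — 256 already seen; the sequence cycles without reaching 1.

not base-8 4-happy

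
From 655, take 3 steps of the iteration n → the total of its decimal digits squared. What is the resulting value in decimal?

1

655 → 6² + 5² + 5² = 36 + 25 + 25 = 86
86 → 8² + 6² = 64 + 36 = 100
100 → 1² + 0² + 0² = 1 + 0 + 0 = 1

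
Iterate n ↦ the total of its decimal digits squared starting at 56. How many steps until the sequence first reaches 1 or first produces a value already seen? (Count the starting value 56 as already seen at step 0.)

56 → 61
61 → 37
37 → 58
58 → 89
89 → 145
145 → 42
42 → 20
20 → 4
4 → 16
16 → 37  — 37 repeats.
That took 10 steps.

10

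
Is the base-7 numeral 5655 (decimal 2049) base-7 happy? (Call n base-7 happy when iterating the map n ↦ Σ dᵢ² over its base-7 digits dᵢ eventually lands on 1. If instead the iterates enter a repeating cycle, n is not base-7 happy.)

2049 = (5,6,5,5)_7 → 5² + 6² + 5² + 5² = 25 + 36 + 25 + 25 = 111
111 = (2,1,6)_7 → 2² + 1² + 6² = 4 + 1 + 36 = 41
41 = (5,6)_7 → 5² + 6² = 25 + 36 = 61
61 = (1,1,5)_7 → 1² + 1² + 5² = 1 + 1 + 25 = 27
27 = (3,6)_7 → 3² + 6² = 9 + 36 = 45
45 = (6,3)_7 → 6² + 3² = 36 + 9 = 45  — 45 already seen; the sequence cycles without reaching 1.

not base-7 happy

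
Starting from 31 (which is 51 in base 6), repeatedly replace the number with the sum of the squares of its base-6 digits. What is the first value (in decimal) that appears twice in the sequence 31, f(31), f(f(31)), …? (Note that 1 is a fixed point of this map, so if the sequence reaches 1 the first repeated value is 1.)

26

31 = (5,1)_6 → 26
26 = (4,2)_6 → 20
20 = (3,2)_6 → 13
13 = (2,1)_6 → 5
5 = (5)_6 → 25
25 = (4,1)_6 → 17
17 = (2,5)_6 → 29
29 = (4,5)_6 → 41
41 = (1,0,5)_6 → 26  — 26 already appeared earlier.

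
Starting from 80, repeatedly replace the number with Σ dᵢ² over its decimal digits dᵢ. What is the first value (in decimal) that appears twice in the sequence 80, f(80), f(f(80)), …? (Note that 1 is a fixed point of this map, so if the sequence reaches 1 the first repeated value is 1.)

89

80 → 8² + 0² = 64
64 → 6² + 4² = 52
52 → 5² + 2² = 29
29 → 2² + 9² = 85
85 → 8² + 5² = 89
89 → 8² + 9² = 145
145 → 1² + 4² + 5² = 42
42 → 4² + 2² = 20
20 → 2² + 0² = 4
4 → 4² = 16
16 → 1² + 6² = 37
37 → 3² + 7² = 58
58 → 5² + 8² = 89  — 89 already appeared earlier.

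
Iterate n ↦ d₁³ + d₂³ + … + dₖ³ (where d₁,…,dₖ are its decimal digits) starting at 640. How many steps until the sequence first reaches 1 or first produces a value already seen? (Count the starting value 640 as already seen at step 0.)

6

640 → 6³ + 4³ + 0³ = 280
280 → 2³ + 8³ + 0³ = 520
520 → 5³ + 2³ + 0³ = 133
133 → 1³ + 3³ + 3³ = 55
55 → 5³ + 5³ = 250
250 → 2³ + 5³ + 0³ = 133  — 133 repeats.
That took 6 steps.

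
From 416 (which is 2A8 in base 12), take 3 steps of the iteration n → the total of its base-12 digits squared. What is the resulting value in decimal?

25

416 = (2,10,8)_12 → 168
168 = (1,2,0)_12 → 5
5 = (5)_12 → 25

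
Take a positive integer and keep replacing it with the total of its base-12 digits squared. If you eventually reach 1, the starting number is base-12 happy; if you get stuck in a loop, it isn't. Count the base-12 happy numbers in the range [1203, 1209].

1

1203: 1203 → 89 → 74 → 40 → 25 → 5 → 25  (repeats 25)
1204: 1204 → 96 → 64 → 41 → 34 → 104 → 128 → 164 → 66 → 61 → 26 → 8 → 64  (repeats 64)
1205: 1205 → 105 → 145 → 2 → 4 → 16 → 17 → 26 → 8 → 64 → 41 → 34 → 104 → 128 → 164 → 66 → 61 → 26  (repeats 26)
1206: 1206 → 116 → 145 → 2 → 4 → 16 → 17 → 26 → 8 → 64 → 41 → 34 → 104 → 128 → 164 → 66 → 61 → 26  (repeats 26)
1207: 1207 → 129 → 181 → 11 → 121 → 101 → 89 → 74 → 40 → 25 → 5 → 25  (repeats 25)
1208: 1208 → 144 → 1  (reaches 1)
1209: 1209 → 161 → 27 → 13 → 2 → 4 → 16 → 17 → 26 → 8 → 64 → 41 → 34 → 104 → 128 → 164 → 66 → 61 → 26  (repeats 26)
base-12 happy: 1208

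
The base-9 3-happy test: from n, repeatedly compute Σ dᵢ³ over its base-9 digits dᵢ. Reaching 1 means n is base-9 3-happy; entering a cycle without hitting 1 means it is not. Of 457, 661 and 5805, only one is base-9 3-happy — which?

661

457: 457 → 593 → 863 → 639 → 855 → 127 → 127  — repeats 127 (not base-9 3-happy)
661: 661 → 577 → 345 → 99 → 9 → 1  — reaches 1 (base-9 3-happy)
5805: 5805 → 1071 → 73 → 513 → 243 → 27 → 27  — repeats 27 (not base-9 3-happy)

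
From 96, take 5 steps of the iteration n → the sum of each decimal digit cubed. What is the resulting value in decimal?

96 → 9³ + 6³ = 945
945 → 9³ + 4³ + 5³ = 918
918 → 9³ + 1³ + 8³ = 1242
1242 → 1³ + 2³ + 4³ + 2³ = 81
81 → 8³ + 1³ = 513

513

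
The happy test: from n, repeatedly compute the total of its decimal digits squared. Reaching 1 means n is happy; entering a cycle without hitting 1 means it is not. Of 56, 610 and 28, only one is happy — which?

28

56: 56 → 61 → 37 → 58 → 89 → 145 → 42 → 20 → 4 → 16 → 37  — repeats 37 (not happy)
610: 610 → 37 → 58 → 89 → 145 → 42 → 20 → 4 → 16 → 37  — repeats 37 (not happy)
28: 28 → 68 → 100 → 1  — reaches 1 (happy)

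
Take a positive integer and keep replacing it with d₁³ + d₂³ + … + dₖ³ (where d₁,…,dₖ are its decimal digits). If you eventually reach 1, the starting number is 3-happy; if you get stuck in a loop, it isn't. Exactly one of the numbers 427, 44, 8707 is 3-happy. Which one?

8707

427: 427 → 415 → 190 → 730 → 370 → 370  — repeats 370 (not 3-happy)
44: 44 → 128 → 521 → 134 → 92 → 737 → 713 → 371 → 371  — repeats 371 (not 3-happy)
8707: 8707 → 1198 → 1243 → 100 → 1  — reaches 1 (3-happy)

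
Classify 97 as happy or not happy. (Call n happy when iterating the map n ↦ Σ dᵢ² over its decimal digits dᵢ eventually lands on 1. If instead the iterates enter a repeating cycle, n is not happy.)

97 → 9² + 7² = 81 + 49 = 130
130 → 1² + 3² + 0² = 1 + 9 + 0 = 10
10 → 1² + 0² = 1 + 0 = 1  — reached 1.

happy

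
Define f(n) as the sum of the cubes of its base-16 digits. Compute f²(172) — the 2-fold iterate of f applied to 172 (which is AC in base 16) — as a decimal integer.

2512

172 = (10,12)_16 → 2728
2728 = (10,10,8)_16 → 2512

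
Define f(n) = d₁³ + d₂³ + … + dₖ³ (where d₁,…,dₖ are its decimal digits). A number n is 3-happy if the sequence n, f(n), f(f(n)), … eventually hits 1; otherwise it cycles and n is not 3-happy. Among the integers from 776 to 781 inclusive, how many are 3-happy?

1

776: 776 → 902 → 737 → 713 → 371 → 371  — not 3-happy
777: 777 → 1029 → 738 → 882 → 1032 → 36 → 243 → 99 → 1458 → 702 → 351 → 153 → 153  — not 3-happy
778: 778 → 1198 → 1243 → 100 → 1  — 3-happy
779: 779 → 1415 → 191 → 731 → 371 → 371  — not 3-happy
780: 780 → 855 → 762 → 567 → 684 → 792 → 1080 → 513 → 153 → 153  — not 3-happy
781: 781 → 856 → 853 → 664 → 496 → 1009 → 730 → 370 → 370  — not 3-happy
3-happy: 778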